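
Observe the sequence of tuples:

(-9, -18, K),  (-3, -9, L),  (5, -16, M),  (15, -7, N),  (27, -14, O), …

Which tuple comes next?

First entry: -9, -3, 5, 15, 27 → 41 (differences are 6, 8, 10, … (increasing by 2 each time)).
Second entry goes -18, -9, -16, -7, -14 → -5 (alternating steps +9, −7, +9, −7, …).
Letter — letters move forward 1 place in the alphabet: K, L, M, N, O → P.
Combining the parts gives (41, -5, P).

(41, -5, P)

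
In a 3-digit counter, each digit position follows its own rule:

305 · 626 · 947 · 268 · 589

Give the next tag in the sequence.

First digit: +3 each step, mod 10; 3, 6, 9, 2, 5 → 8.
Second digit goes 0, 2, 4, 6, 8 → 0 (+2 each step, mod 10).
Third digit: 5, 6, 7, 8, 9 → 0 (+1 each step, mod 10).
Putting it together: 800.

800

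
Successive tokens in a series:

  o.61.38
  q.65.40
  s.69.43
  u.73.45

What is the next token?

For the letter, letters move forward 2 places in the alphabet: o, q, s, u → w.
Second component — +4 each step: 61, 65, 69, 73 → 77.
Third component: 38, 40, 43, 45 → 48 (alternating steps +2, +3, +2, +3, …).
Putting it together: w.77.48.

w.77.48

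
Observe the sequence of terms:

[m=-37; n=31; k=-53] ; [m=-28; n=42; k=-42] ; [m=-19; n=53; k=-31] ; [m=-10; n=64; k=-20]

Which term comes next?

M: -37, -28, -19, -10 → -1 (+9 each step).
For the n, +11 each step: 31, 42, 53, 64 → 75.
K: +11 each step; -53, -42, -31, -20 → -9.
So the next term is [m=-1; n=75; k=-9].

[m=-1; n=75; k=-9]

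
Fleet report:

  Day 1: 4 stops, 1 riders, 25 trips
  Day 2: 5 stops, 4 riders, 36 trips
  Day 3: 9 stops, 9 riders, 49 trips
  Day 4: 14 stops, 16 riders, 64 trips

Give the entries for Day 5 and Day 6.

23 stops, 25 riders, 81 trips; 37 stops, 36 riders, 100 trips

Stops goes 4, 5, 9, 14 → 23 → 37 (each term is the sum of the two before it).
Riders: perfect squares: 1², 2², 3², …; 1, 4, 9, 16 → 25 → 36.
For the trips, perfect squares: 5², 6², 7², …: 25, 36, 49, 64 → 81 → 100.
So the next two records are 23 stops, 25 riders, 81 trips and 37 stops, 36 riders, 100 trips.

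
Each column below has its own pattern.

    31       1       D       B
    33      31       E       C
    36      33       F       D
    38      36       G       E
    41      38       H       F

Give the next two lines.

43  41  I  G; 46  43  J  H

First component goes 31, 33, 36, 38, 41 → 43 → 46 (alternating steps +2, +3, +2, +3, …).
Second component: always the previous value of the first component; 1, 31, 33, 36, 38 → 41 → 43.
First letter: letters move forward 1 place in the alphabet, so D, E, F, G, H → I → J.
Second letter: B, C, D, E, F → G → H (letters move forward 1 place in the alphabet).
Putting the parts together: 43  41  I  G and then 46  43  J  H.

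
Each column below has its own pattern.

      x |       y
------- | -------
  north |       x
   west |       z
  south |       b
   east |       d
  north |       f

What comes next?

west  h

Column x goes north, west, south, east, north → west (repeats north → west → south → east).
Column y: x, z, b, d, f → h (letters move forward 2 places in the alphabet, wrapping Z→A).
Combining the parts gives west  h.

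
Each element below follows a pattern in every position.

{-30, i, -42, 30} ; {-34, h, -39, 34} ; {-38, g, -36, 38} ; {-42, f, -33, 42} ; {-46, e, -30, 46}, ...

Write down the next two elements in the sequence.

For the first part, −4 each step: -30, -34, -38, -42, -46 → -50 → -54.
Letter: letters move back 1 place in the alphabet; i, h, g, f, e → d → c.
Third part: +3 each step, so -42, -39, -36, -33, -30 → -27 → -24.
Fourth part: always the negative of the first part; 30, 34, 38, 42, 46 → 50 → 54.
So the next two elements are {-50, d, -27, 50} and {-54, c, -24, 54}.

{-50, d, -27, 50}, {-54, c, -24, 54}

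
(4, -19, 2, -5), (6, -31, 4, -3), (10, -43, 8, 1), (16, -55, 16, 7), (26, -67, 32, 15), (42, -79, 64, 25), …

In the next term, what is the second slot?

-91

Second slot: −12 each step; -19, -31, -43, -55, -67, -79 → -91.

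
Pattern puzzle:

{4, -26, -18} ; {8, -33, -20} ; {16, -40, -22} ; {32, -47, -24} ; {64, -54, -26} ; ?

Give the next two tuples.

{128, -61, -28}, {256, -68, -30}

First value: ×2 each step, so 4, 8, 16, 32, 64 → 128 → 256.
Second value — −7 each step: -26, -33, -40, -47, -54 → -61 → -68.
Third value: −2 each step; -18, -20, -22, -24, -26 → -28 → -30.
So the next two tuples are {128, -61, -28} and {256, -68, -30}.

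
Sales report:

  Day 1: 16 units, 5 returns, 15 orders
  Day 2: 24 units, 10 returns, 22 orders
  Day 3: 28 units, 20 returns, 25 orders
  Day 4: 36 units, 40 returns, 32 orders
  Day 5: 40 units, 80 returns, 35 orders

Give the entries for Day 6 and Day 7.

Units: alternating steps +8, +4, +8, +4, …, so 16, 24, 28, 36, 40 → 48 → 52.
Returns: 5, 10, 20, 40, 80 → 160 → 320 (×2 each step).
Orders: alternating steps +7, +3, +7, +3, …; 15, 22, 25, 32, 35 → 42 → 45.
Putting the parts together: 48 units, 160 returns, 42 orders and then 52 units, 320 returns, 45 orders.

48 units, 160 returns, 42 orders; 52 units, 320 returns, 45 orders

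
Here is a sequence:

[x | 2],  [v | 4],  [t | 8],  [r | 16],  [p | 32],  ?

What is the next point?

For the letter, letters move back 2 places in the alphabet: x, v, t, r, p → n.
Second slot: ×2 each step, so 2, 4, 8, 16, 32 → 64.
So the next point is [n | 64].

[n | 64]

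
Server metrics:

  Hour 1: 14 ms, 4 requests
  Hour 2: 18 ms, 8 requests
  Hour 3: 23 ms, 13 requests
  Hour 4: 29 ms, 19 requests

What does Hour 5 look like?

Ms goes 14, 18, 23, 29 → 36 (differences are 4, 5, 6, … (increasing by 1 each time)).
Requests: always 10 less than the ms; 4, 8, 13, 19 → 26.
So the next line is 36 ms, 26 requests.

36 ms, 26 requests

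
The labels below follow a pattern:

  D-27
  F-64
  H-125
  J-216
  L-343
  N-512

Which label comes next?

Letter: D, F, H, J, L, N → P (letters move forward 2 places in the alphabet).
Second component goes 27, 64, 125, 216, 343, 512 → 729 (perfect cubes: 3³, 4³, 5³, …).
Combining the parts gives P-729.

P-729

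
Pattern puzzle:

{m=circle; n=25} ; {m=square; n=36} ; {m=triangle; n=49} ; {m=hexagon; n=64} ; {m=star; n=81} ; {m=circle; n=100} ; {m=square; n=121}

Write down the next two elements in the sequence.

{m=triangle; n=144}, {m=hexagon; n=169}

M: circle, square, triangle, hexagon, star, circle, square → triangle → hexagon (repeats circle → square → triangle → hexagon → star).
For the n, perfect squares: 5², 6², 7², …: 25, 36, 49, 64, 81, 100, 121 → 144 → 169.
So the next two elements are {m=triangle; n=144} and {m=hexagon; n=169}.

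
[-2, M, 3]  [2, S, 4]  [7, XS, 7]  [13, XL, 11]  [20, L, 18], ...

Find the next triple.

First coordinate: -2, 2, 7, 13, 20 → 28 (differences are 4, 5, 6, … (increasing by 1 each time)).
Size — runs backward through clothing sizes XS→XL: M, S, XS, XL, L → M.
Third coordinate — each term is the sum of the two before it: 3, 4, 7, 11, 18 → 29.
So the next triple is [28, M, 29].

[28, M, 29]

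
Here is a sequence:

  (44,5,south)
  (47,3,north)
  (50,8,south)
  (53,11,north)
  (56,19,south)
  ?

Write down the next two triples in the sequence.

First coordinate: +3 each step, so 44, 47, 50, 53, 56 → 59 → 62.
Second coordinate: each term is the sum of the two before it; 5, 3, 8, 11, 19 → 30 → 49.
Direction — alternates south ↔ north: south, north, south, north, south → north → south.
So the next two triples are (59,30,north) and (62,49,south).

(59,30,north), (62,49,south)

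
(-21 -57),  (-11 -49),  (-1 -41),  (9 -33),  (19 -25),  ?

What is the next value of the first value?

29

First value: -21, -11, -1, 9, 19 → 29 (+10 each step).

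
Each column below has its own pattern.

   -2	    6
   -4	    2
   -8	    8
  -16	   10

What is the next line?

First component: ×2 each step; -2, -4, -8, -16 → -32.
Second component: each term is the sum of the two before it, so 6, 2, 8, 10 → 18.
Combining the parts gives -32  18.

-32  18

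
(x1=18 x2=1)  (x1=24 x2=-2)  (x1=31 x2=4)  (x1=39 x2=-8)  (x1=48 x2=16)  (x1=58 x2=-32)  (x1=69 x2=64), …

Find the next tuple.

(x1=81 x2=-128)

X1 goes 18, 24, 31, 39, 48, 58, 69 → 81 (differences are 6, 7, 8, … (increasing by 1 each time)).
X2 goes 1, -2, 4, -8, 16, -32, 64 → -128 (×(-2) each step).
So the next tuple is (x1=81 x2=-128).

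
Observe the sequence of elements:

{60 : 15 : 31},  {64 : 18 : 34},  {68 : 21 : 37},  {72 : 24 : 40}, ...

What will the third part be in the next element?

First part: 60, 64, 68, 72 → 76 (+4 each step).
Second part: +3 each step, so 15, 18, 21, 24 → 27.
Third part goes 31, 34, 37, 40 → 43 (+3 each step).

43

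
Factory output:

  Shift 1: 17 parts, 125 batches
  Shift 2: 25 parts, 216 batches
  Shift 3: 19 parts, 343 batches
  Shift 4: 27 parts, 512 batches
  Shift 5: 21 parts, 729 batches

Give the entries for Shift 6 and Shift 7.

Parts: alternating steps +8, −6, +8, −6, …, so 17, 25, 19, 27, 21 → 29 → 23.
Batches: 125, 216, 343, 512, 729 → 1000 → 1331 (perfect cubes: 5³, 6³, 7³, …).
Putting the parts together: 29 parts, 1000 batches and then 23 parts, 1331 batches.

29 parts, 1000 batches; 23 parts, 1331 batches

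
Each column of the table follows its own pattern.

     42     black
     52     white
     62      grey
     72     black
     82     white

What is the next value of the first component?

First component: +10 each step; 42, 52, 62, 72, 82 → 92.

92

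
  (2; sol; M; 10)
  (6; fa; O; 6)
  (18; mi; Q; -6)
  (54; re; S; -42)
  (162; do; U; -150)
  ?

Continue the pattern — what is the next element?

(486; ti; W; -474)

For the first entry, ×3 each step: 2, 6, 18, 54, 162 → 486.
Note: runs backward through the solfège scale do→ti; sol, fa, mi, re, do → ti.
Letter: M, O, Q, S, U → W (letters move forward 2 places in the alphabet).
Fourth entry: 10, 6, -6, -42, -150 → -474 (together with the first entry always sums to 12).
So the next element is (486; ti; W; -474).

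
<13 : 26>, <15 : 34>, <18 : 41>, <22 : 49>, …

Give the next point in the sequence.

<27 : 56>

First component: 13, 15, 18, 22 → 27 (differences are 2, 3, 4, … (increasing by 1 each time)).
Second component — alternating steps +8, +7, +8, +7, …: 26, 34, 41, 49 → 56.
Putting it together: <27 : 56>.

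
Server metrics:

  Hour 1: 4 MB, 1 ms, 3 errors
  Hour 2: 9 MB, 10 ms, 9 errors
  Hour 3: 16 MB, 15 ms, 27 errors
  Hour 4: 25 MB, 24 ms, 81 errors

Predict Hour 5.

36 MB, 29 ms, 243 errors

MB: perfect squares: 2², 3², 4², …; 4, 9, 16, 25 → 36.
For the ms, alternating steps +9, +5, +9, +5, …: 1, 10, 15, 24 → 29.
Errors: 3, 9, 27, 81 → 243 (×3 each step).
So the next line is 36 MB, 29 ms, 243 errors.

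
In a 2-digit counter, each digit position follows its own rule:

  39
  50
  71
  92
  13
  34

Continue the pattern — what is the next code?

55

For the first digit, +2 each step, mod 10: 3, 5, 7, 9, 1, 3 → 5.
Second digit — +1 each step, mod 10: 9, 0, 1, 2, 3, 4 → 5.
Combining the parts gives 55.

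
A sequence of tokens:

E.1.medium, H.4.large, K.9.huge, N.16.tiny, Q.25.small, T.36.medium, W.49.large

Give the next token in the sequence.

Z.64.huge

Letter: letters move forward 3 places in the alphabet, so E, H, K, N, Q, T, W → Z.
Second component: 1, 4, 9, 16, 25, 36, 49 → 64 (perfect squares: 1², 2², 3², …).
Size — repeats medium → large → huge → tiny → small: medium, large, huge, tiny, small, medium, large → huge.
Putting it together: Z.64.huge.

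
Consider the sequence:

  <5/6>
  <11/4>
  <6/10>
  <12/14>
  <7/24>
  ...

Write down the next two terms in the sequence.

First component — alternating steps +6, −5, +6, −5, …: 5, 11, 6, 12, 7 → 13 → 8.
For the second component, each term is the sum of the two before it: 6, 4, 10, 14, 24 → 38 → 62.
Putting the parts together: <13/38> and then <8/62>.

<13/38>, <8/62>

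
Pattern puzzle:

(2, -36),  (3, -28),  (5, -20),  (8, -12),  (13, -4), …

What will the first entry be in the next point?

21

First entry: each term is the sum of the two before it; 2, 3, 5, 8, 13 → 21.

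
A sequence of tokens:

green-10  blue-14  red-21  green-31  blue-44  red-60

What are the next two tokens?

green-79 then blue-101

Colour — repeats green → blue → red: green, blue, red, green, blue, red → green → blue.
Second component: differences are 4, 7, 10, … (increasing by 3 each time); 10, 14, 21, 31, 44, 60 → 79 → 101.
Putting the parts together: green-79 and then blue-101.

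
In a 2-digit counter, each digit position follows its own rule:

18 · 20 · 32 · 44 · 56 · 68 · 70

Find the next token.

First digit — +1 each step, mod 10: 1, 2, 3, 4, 5, 6, 7 → 8.
Second digit: +2 each step, mod 10, so 8, 0, 2, 4, 6, 8, 0 → 2.
So the next token is 82.

82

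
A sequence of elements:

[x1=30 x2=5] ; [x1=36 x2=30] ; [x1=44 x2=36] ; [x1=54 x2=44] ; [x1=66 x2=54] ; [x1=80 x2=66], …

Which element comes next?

[x1=96 x2=80]

X1 goes 30, 36, 44, 54, 66, 80 → 96 (differences are 6, 8, 10, … (increasing by 2 each time)).
X2: always the previous value of the x1; 5, 30, 36, 44, 54, 66 → 80.
Putting it together: [x1=96 x2=80].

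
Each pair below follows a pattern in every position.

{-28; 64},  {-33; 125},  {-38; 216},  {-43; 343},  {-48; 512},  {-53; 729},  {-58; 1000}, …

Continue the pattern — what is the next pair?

{-63; 1331}

First part goes -28, -33, -38, -43, -48, -53, -58 → -63 (−5 each step).
Second part goes 64, 125, 216, 343, 512, 729, 1000 → 1331 (perfect cubes: 4³, 5³, 6³, …).
Combining the parts gives {-63; 1331}.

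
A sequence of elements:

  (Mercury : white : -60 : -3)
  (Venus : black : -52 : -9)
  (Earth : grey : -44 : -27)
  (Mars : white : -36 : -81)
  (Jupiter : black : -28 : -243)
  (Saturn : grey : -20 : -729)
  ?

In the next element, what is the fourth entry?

-2187

Fourth entry: -3, -9, -27, -81, -243, -729 → -2187 (×3 each step).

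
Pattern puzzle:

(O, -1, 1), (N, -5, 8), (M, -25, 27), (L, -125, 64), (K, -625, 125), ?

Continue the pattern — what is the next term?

Letter — letters move back 1 place in the alphabet: O, N, M, L, K → J.
Second entry: -1, -5, -25, -125, -625 → -3125 (×5 each step).
Third entry: perfect cubes: 1³, 2³, 3³, …; 1, 8, 27, 64, 125 → 216.
So the next term is (J, -3125, 216).

(J, -3125, 216)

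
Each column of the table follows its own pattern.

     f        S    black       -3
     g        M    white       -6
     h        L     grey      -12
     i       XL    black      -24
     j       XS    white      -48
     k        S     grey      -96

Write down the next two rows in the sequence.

l  M  black  -192; m  L  white  -384

Letter: letters move forward 1 place in the alphabet; f, g, h, i, j, k → l → m.
Size goes S, M, L, XL, XS, S → M → L (repeats S → M → L → XL → XS).
Shade goes black, white, grey, black, white, grey → black → white (repeats black → white → grey).
Fourth component: -3, -6, -12, -24, -48, -96 → -192 → -384 (×2 each step).
Putting the parts together: l  M  black  -192 and then m  L  white  -384.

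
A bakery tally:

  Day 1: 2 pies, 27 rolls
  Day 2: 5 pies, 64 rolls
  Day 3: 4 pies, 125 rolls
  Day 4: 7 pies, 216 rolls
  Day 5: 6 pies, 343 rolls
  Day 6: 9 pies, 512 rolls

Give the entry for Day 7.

For the pies, alternating steps +3, −1, +3, −1, …: 2, 5, 4, 7, 6, 9 → 8.
Rolls — perfect cubes: 3³, 4³, 5³, …: 27, 64, 125, 216, 343, 512 → 729.
Putting it together: 8 pies, 729 rolls.

8 pies, 729 rolls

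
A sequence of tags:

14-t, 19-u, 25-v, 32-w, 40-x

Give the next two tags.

First component: differences are 5, 6, 7, … (increasing by 1 each time); 14, 19, 25, 32, 40 → 49 → 59.
Letter: t, u, v, w, x → y → z (letters move forward 1 place in the alphabet).
So the next two tags are 49-y and 59-z.

49-y, 59-z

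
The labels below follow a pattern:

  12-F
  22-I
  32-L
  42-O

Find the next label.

First component: +10 each step; 12, 22, 32, 42 → 52.
For the letter, letters move forward 3 places in the alphabet: F, I, L, O → R.
Putting it together: 52-R.

52-R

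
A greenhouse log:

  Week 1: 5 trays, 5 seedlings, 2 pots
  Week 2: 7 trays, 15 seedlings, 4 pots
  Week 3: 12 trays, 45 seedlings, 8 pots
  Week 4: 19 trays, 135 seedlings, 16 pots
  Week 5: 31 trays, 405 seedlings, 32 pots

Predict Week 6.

50 trays, 1215 seedlings, 64 pots

For the trays, each term is the sum of the two before it: 5, 7, 12, 19, 31 → 50.
Seedlings goes 5, 15, 45, 135, 405 → 1215 (×3 each step).
Pots: 2, 4, 8, 16, 32 → 64 (×2 each step).
So the next row is 50 trays, 1215 seedlings, 64 pots.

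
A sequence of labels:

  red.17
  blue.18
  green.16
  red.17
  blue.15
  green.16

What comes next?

Colour: repeats red → blue → green, so red, blue, green, red, blue, green → red.
Second component: 17, 18, 16, 17, 15, 16 → 14 (alternating steps +1, −2, +1, −2, …).
Combining the parts gives red.14.

red.14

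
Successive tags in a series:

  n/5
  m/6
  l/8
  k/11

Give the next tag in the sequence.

Letter: n, m, l, k → j (letters move back 1 place in the alphabet).
For the second component, differences are 1, 2, 3, … (increasing by 1 each time): 5, 6, 8, 11 → 15.
Combining the parts gives j/15.

j/15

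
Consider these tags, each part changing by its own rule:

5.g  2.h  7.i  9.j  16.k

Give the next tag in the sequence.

25.l

First component: each term is the sum of the two before it; 5, 2, 7, 9, 16 → 25.
Letter: letters move forward 1 place in the alphabet; g, h, i, j, k → l.
Putting it together: 25.l.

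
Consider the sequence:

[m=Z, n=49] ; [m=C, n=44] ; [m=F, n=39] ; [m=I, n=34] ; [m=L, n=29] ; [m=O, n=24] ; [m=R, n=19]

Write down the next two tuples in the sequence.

M: letters move forward 3 places in the alphabet, wrapping Z→A, so Z, C, F, I, L, O, R → U → X.
N: −5 each step; 49, 44, 39, 34, 29, 24, 19 → 14 → 9.
So the next two tuples are [m=U, n=14] and [m=X, n=9].

[m=U, n=14], [m=X, n=9]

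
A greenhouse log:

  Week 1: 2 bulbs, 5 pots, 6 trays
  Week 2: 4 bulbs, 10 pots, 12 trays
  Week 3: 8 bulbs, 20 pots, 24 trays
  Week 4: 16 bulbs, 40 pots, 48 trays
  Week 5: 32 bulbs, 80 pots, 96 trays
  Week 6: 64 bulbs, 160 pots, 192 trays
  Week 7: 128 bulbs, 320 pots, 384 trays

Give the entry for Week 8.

256 bulbs, 640 pots, 768 trays

Bulbs goes 2, 4, 8, 16, 32, 64, 128 → 256 (×2 each step).
For the pots, ×2 each step: 5, 10, 20, 40, 80, 160, 320 → 640.
Trays — always 3 × the bulbs: 6, 12, 24, 48, 96, 192, 384 → 768.
Putting it together: 256 bulbs, 640 pots, 768 trays.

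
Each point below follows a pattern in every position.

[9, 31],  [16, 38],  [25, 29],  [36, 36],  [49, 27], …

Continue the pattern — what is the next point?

First coordinate: 9, 16, 25, 36, 49 → 64 (perfect squares: 3², 4², 5², …).
For the second coordinate, alternating steps +7, −9, +7, −9, …: 31, 38, 29, 36, 27 → 34.
Putting it together: [64, 34].

[64, 34]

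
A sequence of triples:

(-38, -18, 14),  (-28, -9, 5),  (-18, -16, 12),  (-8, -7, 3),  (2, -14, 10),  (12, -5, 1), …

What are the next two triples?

(22, -12, 8), (32, -3, -1)

First slot: -38, -28, -18, -8, 2, 12 → 22 → 32 (+10 each step).
Second slot — alternating steps +9, −7, +9, −7, …: -18, -9, -16, -7, -14, -5 → -12 → -3.
Third slot: 14, 5, 12, 3, 10, 1 → 8 → -1 (together with the second slot always sums to -4).
So the next two triples are (22, -12, 8) and (32, -3, -1).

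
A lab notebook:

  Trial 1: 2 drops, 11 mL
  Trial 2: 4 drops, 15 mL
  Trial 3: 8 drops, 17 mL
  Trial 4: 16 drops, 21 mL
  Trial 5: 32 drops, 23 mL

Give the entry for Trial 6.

For the drops, ×2 each step: 2, 4, 8, 16, 32 → 64.
ML: alternating steps +4, +2, +4, +2, …; 11, 15, 17, 21, 23 → 27.
Combining the parts gives 64 drops, 27 mL.

64 drops, 27 mL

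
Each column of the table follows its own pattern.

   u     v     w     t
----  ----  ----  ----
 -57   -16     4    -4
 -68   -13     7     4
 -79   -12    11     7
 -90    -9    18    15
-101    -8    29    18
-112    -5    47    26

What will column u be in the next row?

Column u: −11 each step; -57, -68, -79, -90, -101, -112 → -123.

-123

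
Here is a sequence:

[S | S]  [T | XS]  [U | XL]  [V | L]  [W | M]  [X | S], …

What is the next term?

For the letter, letters move forward 1 place in the alphabet: S, T, U, V, W, X → Y.
Size: repeats S → XS → XL → L → M, so S, XS, XL, L, M, S → XS.
Putting it together: [Y | XS].

[Y | XS]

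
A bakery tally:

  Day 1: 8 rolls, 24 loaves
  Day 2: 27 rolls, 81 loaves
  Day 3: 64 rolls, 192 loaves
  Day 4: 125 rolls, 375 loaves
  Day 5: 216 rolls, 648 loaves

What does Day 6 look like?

343 rolls, 1029 loaves

Rolls: perfect cubes: 2³, 3³, 4³, …, so 8, 27, 64, 125, 216 → 343.
Loaves: 24, 81, 192, 375, 648 → 1029 (always 3 × the rolls).
Putting it together: 343 rolls, 1029 loaves.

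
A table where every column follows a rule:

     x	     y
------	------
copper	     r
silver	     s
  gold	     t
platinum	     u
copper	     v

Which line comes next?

Column x: repeats copper → silver → gold → platinum, so copper, silver, gold, platinum, copper → silver.
Column y — letters move forward 1 place in the alphabet: r, s, t, u, v → w.
Combining the parts gives silver  w.

silver  w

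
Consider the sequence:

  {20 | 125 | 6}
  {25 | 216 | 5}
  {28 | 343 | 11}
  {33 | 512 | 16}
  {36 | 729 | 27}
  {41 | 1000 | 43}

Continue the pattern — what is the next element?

First part goes 20, 25, 28, 33, 36, 41 → 44 (alternating steps +5, +3, +5, +3, …).
For the second part, perfect cubes: 5³, 6³, 7³, …: 125, 216, 343, 512, 729, 1000 → 1331.
Third part: each term is the sum of the two before it; 6, 5, 11, 16, 27, 43 → 70.
Putting it together: {44 | 1331 | 70}.

{44 | 1331 | 70}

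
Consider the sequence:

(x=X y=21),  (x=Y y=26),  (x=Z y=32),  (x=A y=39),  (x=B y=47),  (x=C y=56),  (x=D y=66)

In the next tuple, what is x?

X: letters move forward 1 place in the alphabet, wrapping Z→A; X, Y, Z, A, B, C, D → E.

E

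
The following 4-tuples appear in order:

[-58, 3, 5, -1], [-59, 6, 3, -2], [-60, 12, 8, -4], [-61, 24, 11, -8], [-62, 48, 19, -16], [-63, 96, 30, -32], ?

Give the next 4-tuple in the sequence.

[-64, 192, 49, -64]

First coordinate — −1 each step: -58, -59, -60, -61, -62, -63 → -64.
For the second coordinate, ×2 each step: 3, 6, 12, 24, 48, 96 → 192.
Third coordinate: each term is the sum of the two before it, so 5, 3, 8, 11, 19, 30 → 49.
Fourth coordinate: ×2 each step, so -1, -2, -4, -8, -16, -32 → -64.
Putting it together: [-64, 192, 49, -64].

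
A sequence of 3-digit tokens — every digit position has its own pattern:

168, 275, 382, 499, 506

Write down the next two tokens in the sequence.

613, 720

First digit — +1 each step, mod 10: 1, 2, 3, 4, 5 → 6 → 7.
Second digit: 6, 7, 8, 9, 0 → 1 → 2 (+1 each step, mod 10).
Third digit: 8, 5, 2, 9, 6 → 3 → 0 (−3 each step, mod 10).
So the next two tokens are 613 and 720.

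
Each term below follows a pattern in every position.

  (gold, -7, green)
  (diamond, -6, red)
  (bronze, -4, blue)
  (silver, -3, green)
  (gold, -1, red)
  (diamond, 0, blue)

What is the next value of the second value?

2

Second value goes -7, -6, -4, -3, -1, 0 → 2 (alternating steps +1, +2, +1, +2, …).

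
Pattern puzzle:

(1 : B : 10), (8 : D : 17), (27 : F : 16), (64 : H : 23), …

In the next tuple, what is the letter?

Letter: letters move forward 2 places in the alphabet; B, D, F, H → J.

J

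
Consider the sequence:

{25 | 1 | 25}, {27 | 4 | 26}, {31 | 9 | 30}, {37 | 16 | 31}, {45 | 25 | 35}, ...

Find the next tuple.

{55 | 36 | 36}

First coordinate: differences are 2, 4, 6, … (increasing by 2 each time), so 25, 27, 31, 37, 45 → 55.
Second coordinate goes 1, 4, 9, 16, 25 → 36 (perfect squares: 1², 2², 3², …).
Third coordinate — alternating steps +1, +4, +1, +4, …: 25, 26, 30, 31, 35 → 36.
Putting it together: {55 | 36 | 36}.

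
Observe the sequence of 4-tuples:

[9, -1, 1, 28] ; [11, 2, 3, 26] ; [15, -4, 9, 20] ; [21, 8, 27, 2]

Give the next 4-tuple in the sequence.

For the first slot, differences are 2, 4, 6, … (increasing by 2 each time): 9, 11, 15, 21 → 29.
Second slot goes -1, 2, -4, 8 → -16 (×(-2) each step).
Third slot: ×3 each step, so 1, 3, 9, 27 → 81.
Fourth slot — together with the third slot always sums to 29: 28, 26, 20, 2 → -52.
Combining the parts gives [29, -16, 81, -52].

[29, -16, 81, -52]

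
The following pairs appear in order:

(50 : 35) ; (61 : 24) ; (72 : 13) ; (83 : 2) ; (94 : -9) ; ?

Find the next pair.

(105 : -20)

First part goes 50, 61, 72, 83, 94 → 105 (+11 each step).
Second part: 35, 24, 13, 2, -9 → -20 (together with the first part always sums to 85).
Combining the parts gives (105 : -20).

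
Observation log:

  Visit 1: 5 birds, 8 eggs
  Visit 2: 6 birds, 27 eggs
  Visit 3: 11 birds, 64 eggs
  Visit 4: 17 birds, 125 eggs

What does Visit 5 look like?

28 birds, 216 eggs

Birds: each term is the sum of the two before it; 5, 6, 11, 17 → 28.
Eggs: 8, 27, 64, 125 → 216 (perfect cubes: 2³, 3³, 4³, …).
So the next line is 28 birds, 216 eggs.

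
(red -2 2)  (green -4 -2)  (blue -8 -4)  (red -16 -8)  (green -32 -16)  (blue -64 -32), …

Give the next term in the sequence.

(red -128 -64)

Colour — repeats red → green → blue: red, green, blue, red, green, blue → red.
Second component: ×2 each step, so -2, -4, -8, -16, -32, -64 → -128.
Third component: 2, -2, -4, -8, -16, -32 → -64 (always the previous value of the second component).
Putting it together: (red -128 -64).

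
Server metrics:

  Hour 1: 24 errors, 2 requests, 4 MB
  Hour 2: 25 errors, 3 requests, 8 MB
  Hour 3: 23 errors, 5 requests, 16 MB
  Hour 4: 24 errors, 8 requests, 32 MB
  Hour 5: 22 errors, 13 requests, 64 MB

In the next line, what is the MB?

128

Errors — alternating steps +1, −2, +1, −2, …: 24, 25, 23, 24, 22 → 23.
Requests: each term is the sum of the two before it; 2, 3, 5, 8, 13 → 21.
MB goes 4, 8, 16, 32, 64 → 128 (×2 each step).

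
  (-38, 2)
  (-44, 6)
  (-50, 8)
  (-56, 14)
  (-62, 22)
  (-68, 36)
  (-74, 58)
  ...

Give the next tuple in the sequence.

(-80, 94)

First part: −6 each step; -38, -44, -50, -56, -62, -68, -74 → -80.
Second part goes 2, 6, 8, 14, 22, 36, 58 → 94 (each term is the sum of the two before it).
Putting it together: (-80, 94).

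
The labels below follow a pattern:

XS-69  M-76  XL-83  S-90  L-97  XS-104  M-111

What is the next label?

For the size, repeats XS → M → XL → S → L: XS, M, XL, S, L, XS, M → XL.
Second component: +7 each step; 69, 76, 83, 90, 97, 104, 111 → 118.
So the next label is XL-118.

XL-118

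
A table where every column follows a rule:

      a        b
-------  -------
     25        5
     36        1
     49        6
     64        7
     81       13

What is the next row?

100  20

Column a: 25, 36, 49, 64, 81 → 100 (perfect squares: 5², 6², 7², …).
Column b: 5, 1, 6, 7, 13 → 20 (each term is the sum of the two before it).
Combining the parts gives 100  20.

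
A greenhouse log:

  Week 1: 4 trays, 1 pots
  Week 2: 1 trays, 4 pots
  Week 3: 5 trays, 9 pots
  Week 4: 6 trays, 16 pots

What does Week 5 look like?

11 trays, 25 pots

For the trays, each term is the sum of the two before it: 4, 1, 5, 6 → 11.
Pots: perfect squares: 1², 2², 3², …, so 1, 4, 9, 16 → 25.
So the next record is 11 trays, 25 pots.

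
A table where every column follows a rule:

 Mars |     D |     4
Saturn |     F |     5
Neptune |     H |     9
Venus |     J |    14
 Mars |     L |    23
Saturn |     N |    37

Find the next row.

For the planet, repeats Mars → Saturn → Neptune → Venus: Mars, Saturn, Neptune, Venus, Mars, Saturn → Neptune.
Letter: D, F, H, J, L, N → P (letters move forward 2 places in the alphabet).
Third component: each term is the sum of the two before it, so 4, 5, 9, 14, 23, 37 → 60.
Combining the parts gives Neptune  P  60.

Neptune  P  60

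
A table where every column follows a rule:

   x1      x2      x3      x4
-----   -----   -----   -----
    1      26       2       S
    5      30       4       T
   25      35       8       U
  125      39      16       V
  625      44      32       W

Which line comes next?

3125  48  64  X

Column x1: 1, 5, 25, 125, 625 → 3125 (×5 each step).
Column x2: alternating steps +4, +5, +4, +5, …, so 26, 30, 35, 39, 44 → 48.
For the column x3, ×2 each step: 2, 4, 8, 16, 32 → 64.
For the column x4, letters move forward 1 place in the alphabet: S, T, U, V, W → X.
So the next line is 3125  48  64  X.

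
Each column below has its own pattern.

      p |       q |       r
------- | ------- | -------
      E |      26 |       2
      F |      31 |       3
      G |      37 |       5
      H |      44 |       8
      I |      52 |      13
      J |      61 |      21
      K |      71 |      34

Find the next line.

Column p: letters move forward 1 place in the alphabet, so E, F, G, H, I, J, K → L.
For the column q, differences are 5, 6, 7, … (increasing by 1 each time): 26, 31, 37, 44, 52, 61, 71 → 82.
Column r: each term is the sum of the two before it, so 2, 3, 5, 8, 13, 21, 34 → 55.
So the next line is L  82  55.

L  82  55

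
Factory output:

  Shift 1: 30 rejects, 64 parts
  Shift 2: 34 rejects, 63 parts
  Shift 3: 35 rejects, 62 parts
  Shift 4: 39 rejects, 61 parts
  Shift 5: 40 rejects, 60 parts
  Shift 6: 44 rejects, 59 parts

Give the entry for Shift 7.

Rejects — alternating steps +4, +1, +4, +1, …: 30, 34, 35, 39, 40, 44 → 45.
Parts — −1 each step: 64, 63, 62, 61, 60, 59 → 58.
Putting it together: 45 rejects, 58 parts.

45 rejects, 58 parts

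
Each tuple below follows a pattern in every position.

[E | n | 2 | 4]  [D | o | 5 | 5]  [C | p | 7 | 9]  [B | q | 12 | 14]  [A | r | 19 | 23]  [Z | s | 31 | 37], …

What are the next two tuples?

First letter goes E, D, C, B, A, Z → Y → X (letters move back 1 place in the alphabet, wrapping A→Z).
Second letter: n, o, p, q, r, s → t → u (letters move forward 1 place in the alphabet).
Third entry goes 2, 5, 7, 12, 19, 31 → 50 → 81 (each term is the sum of the two before it).
Fourth entry: 4, 5, 9, 14, 23, 37 → 60 → 97 (each term is the sum of the two before it).
So the next two tuples are [Y | t | 50 | 60] and [X | u | 81 | 97].

[Y | t | 50 | 60], [X | u | 81 | 97]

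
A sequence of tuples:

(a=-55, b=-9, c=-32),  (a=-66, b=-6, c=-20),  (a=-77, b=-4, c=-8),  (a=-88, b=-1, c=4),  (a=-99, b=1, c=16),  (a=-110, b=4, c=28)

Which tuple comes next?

A goes -55, -66, -77, -88, -99, -110 → -121 (−11 each step).
For the b, alternating steps +3, +2, +3, +2, …: -9, -6, -4, -1, 1, 4 → 6.
C: +12 each step; -32, -20, -8, 4, 16, 28 → 40.
Combining the parts gives (a=-121, b=6, c=40).

(a=-121, b=6, c=40)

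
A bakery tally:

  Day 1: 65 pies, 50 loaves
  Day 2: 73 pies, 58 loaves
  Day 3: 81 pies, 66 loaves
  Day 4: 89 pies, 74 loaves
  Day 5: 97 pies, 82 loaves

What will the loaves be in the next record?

Loaves: +8 each step; 50, 58, 66, 74, 82 → 90.

90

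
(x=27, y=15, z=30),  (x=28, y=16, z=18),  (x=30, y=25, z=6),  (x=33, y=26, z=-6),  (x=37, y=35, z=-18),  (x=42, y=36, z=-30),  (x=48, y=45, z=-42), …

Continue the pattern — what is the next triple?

(x=55, y=46, z=-54)

X: 27, 28, 30, 33, 37, 42, 48 → 55 (differences are 1, 2, 3, … (increasing by 1 each time)).
Y: 15, 16, 25, 26, 35, 36, 45 → 46 (alternating steps +1, +9, +1, +9, …).
Z: −12 each step, so 30, 18, 6, -6, -18, -30, -42 → -54.
Putting it together: (x=55, y=46, z=-54).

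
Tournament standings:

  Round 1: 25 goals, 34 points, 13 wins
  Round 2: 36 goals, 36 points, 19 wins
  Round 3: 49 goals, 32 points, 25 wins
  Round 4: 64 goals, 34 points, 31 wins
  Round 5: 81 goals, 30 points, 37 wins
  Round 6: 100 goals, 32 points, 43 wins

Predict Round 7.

For the goals, perfect squares: 5², 6², 7², …: 25, 36, 49, 64, 81, 100 → 121.
Points goes 34, 36, 32, 34, 30, 32 → 28 (alternating steps +2, −4, +2, −4, …).
Wins goes 13, 19, 25, 31, 37, 43 → 49 (+6 each step).
So the next row is 121 goals, 28 points, 49 wins.

121 goals, 28 points, 49 wins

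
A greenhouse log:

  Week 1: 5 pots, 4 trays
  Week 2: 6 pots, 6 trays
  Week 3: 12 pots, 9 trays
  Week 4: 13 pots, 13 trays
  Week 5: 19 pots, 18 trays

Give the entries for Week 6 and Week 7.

Pots: alternating steps +1, +6, +1, +6, …, so 5, 6, 12, 13, 19 → 20 → 26.
Trays: 4, 6, 9, 13, 18 → 24 → 31 (differences are 2, 3, 4, … (increasing by 1 each time)).
So the next two records are 20 pots, 24 trays and 26 pots, 31 trays.

20 pots, 24 trays; 26 pots, 31 trays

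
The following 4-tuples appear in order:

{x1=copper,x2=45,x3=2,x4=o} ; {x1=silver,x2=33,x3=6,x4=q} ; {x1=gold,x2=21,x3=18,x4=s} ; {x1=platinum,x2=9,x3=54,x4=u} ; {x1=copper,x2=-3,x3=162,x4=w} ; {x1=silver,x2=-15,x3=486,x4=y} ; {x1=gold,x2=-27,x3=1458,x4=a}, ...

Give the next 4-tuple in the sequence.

{x1=platinum,x2=-39,x3=4374,x4=c}

X1 — repeats copper → silver → gold → platinum: copper, silver, gold, platinum, copper, silver, gold → platinum.
X2: 45, 33, 21, 9, -3, -15, -27 → -39 (−12 each step).
For the x3, ×3 each step: 2, 6, 18, 54, 162, 486, 1458 → 4374.
X4: o, q, s, u, w, y, a → c (letters move forward 2 places in the alphabet, wrapping Z→A).
Combining the parts gives {x1=platinum,x2=-39,x3=4374,x4=c}.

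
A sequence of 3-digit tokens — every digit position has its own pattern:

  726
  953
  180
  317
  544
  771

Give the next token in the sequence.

First digit — +2 each step, mod 10: 7, 9, 1, 3, 5, 7 → 9.
Second digit goes 2, 5, 8, 1, 4, 7 → 0 (+3 each step, mod 10).
Third digit — −3 each step, mod 10: 6, 3, 0, 7, 4, 1 → 8.
So the next token is 908.

908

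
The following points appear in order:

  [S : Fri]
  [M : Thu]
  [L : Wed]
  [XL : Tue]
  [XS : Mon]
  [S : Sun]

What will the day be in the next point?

For the size, repeats S → M → L → XL → XS: S, M, L, XL, XS, S → M.
Day: Fri, Thu, Wed, Tue, Mon, Sun → Sat (runs backward through the weekdays Mon→Sun).

Sat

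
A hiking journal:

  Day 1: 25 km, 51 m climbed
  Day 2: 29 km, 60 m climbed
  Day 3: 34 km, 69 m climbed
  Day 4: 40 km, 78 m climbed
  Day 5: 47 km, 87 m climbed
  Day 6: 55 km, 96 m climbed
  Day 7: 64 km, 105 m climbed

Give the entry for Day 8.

Km: differences are 4, 5, 6, … (increasing by 1 each time), so 25, 29, 34, 40, 47, 55, 64 → 74.
M climbed — +9 each step: 51, 60, 69, 78, 87, 96, 105 → 114.
So the next row is 74 km, 114 m climbed.

74 km, 114 m climbed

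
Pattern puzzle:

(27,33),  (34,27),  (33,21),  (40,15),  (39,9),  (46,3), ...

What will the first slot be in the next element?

First slot: 27, 34, 33, 40, 39, 46 → 45 (alternating steps +7, −1, +7, −1, …).
Second slot: −6 each step, so 33, 27, 21, 15, 9, 3 → -3.

45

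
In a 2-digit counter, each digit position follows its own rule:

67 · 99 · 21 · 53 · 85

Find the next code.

First digit: +3 each step, mod 10; 6, 9, 2, 5, 8 → 1.
Second digit — +2 each step, mod 10: 7, 9, 1, 3, 5 → 7.
So the next code is 17.

17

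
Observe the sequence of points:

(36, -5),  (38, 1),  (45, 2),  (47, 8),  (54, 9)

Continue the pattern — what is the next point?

First coordinate: alternating steps +2, +7, +2, +7, …, so 36, 38, 45, 47, 54 → 56.
Second coordinate — alternating steps +6, +1, +6, +1, …: -5, 1, 2, 8, 9 → 15.
So the next point is (56, 15).

(56, 15)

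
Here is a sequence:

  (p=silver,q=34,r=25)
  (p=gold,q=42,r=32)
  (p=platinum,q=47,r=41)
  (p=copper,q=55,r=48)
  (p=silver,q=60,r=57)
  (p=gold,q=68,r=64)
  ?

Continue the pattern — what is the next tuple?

(p=platinum,q=73,r=73)

P: repeats silver → gold → platinum → copper, so silver, gold, platinum, copper, silver, gold → platinum.
Q: alternating steps +8, +5, +8, +5, …; 34, 42, 47, 55, 60, 68 → 73.
R: alternating steps +7, +9, +7, +9, …, so 25, 32, 41, 48, 57, 64 → 73.
So the next tuple is (p=platinum,q=73,r=73).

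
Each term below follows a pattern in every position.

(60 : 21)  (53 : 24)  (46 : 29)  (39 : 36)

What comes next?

(32 : 45)

First component — −7 each step: 60, 53, 46, 39 → 32.
Second component: 21, 24, 29, 36 → 45 (differences are 3, 5, 7, … (increasing by 2 each time)).
Combining the parts gives (32 : 45).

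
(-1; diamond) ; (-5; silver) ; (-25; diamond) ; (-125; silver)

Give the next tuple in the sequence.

(-625; diamond)

First value — ×5 each step: -1, -5, -25, -125 → -625.
For the rank, alternates diamond ↔ silver: diamond, silver, diamond, silver → diamond.
Combining the parts gives (-625; diamond).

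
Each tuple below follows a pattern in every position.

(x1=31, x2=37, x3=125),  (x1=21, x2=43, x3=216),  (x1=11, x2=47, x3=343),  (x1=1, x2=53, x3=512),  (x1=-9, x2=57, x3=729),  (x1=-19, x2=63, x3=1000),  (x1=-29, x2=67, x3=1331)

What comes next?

X1: −10 each step, so 31, 21, 11, 1, -9, -19, -29 → -39.
X2 goes 37, 43, 47, 53, 57, 63, 67 → 73 (alternating steps +6, +4, +6, +4, …).
X3 goes 125, 216, 343, 512, 729, 1000, 1331 → 1728 (perfect cubes: 5³, 6³, 7³, …).
Combining the parts gives (x1=-39, x2=73, x3=1728).

(x1=-39, x2=73, x3=1728)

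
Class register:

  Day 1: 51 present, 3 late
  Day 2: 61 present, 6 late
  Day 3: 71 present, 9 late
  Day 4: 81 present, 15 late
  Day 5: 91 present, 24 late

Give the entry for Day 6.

101 present, 39 late

Present — +10 each step: 51, 61, 71, 81, 91 → 101.
For the late, each term is the sum of the two before it: 3, 6, 9, 15, 24 → 39.
So the next line is 101 present, 39 late.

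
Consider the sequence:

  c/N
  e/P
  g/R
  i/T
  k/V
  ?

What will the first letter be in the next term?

m

First letter: letters move forward 2 places in the alphabet; c, e, g, i, k → m.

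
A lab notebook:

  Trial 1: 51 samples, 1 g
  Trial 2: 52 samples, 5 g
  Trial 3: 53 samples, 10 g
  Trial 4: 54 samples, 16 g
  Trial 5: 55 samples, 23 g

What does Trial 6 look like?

For the samples, +1 each step: 51, 52, 53, 54, 55 → 56.
G: 1, 5, 10, 16, 23 → 31 (differences are 4, 5, 6, … (increasing by 1 each time)).
So the next record is 56 samples, 31 g.

56 samples, 31 g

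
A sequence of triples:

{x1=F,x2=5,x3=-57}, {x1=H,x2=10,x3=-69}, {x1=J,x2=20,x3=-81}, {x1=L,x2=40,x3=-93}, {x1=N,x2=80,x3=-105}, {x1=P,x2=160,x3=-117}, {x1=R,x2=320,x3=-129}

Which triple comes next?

X1 — letters move forward 2 places in the alphabet: F, H, J, L, N, P, R → T.
For the x2, ×2 each step: 5, 10, 20, 40, 80, 160, 320 → 640.
X3: −12 each step; -57, -69, -81, -93, -105, -117, -129 → -141.
Putting it together: {x1=T,x2=640,x3=-141}.

{x1=T,x2=640,x3=-141}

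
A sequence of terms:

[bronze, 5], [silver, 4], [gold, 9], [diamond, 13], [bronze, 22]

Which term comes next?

Rank: repeats bronze → silver → gold → diamond, so bronze, silver, gold, diamond, bronze → silver.
Second value: 5, 4, 9, 13, 22 → 35 (each term is the sum of the two before it).
Combining the parts gives [silver, 35].

[silver, 35]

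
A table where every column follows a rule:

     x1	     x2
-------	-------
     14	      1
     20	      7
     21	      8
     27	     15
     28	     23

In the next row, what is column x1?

34

Column x1 — alternating steps +6, +1, +6, +1, …: 14, 20, 21, 27, 28 → 34.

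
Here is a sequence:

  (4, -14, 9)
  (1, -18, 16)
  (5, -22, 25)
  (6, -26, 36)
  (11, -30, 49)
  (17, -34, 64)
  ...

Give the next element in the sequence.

(28, -38, 81)

First value goes 4, 1, 5, 6, 11, 17 → 28 (each term is the sum of the two before it).
Second value: −4 each step; -14, -18, -22, -26, -30, -34 → -38.
Third value — perfect squares: 3², 4², 5², …: 9, 16, 25, 36, 49, 64 → 81.
So the next element is (28, -38, 81).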